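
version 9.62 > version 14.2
False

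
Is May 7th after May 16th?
No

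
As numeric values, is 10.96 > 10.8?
True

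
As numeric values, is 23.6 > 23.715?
False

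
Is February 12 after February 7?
Yes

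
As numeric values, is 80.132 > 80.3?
False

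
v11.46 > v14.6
False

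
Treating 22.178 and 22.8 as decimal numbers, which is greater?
22.8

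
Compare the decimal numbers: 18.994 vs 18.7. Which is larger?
18.994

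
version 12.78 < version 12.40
False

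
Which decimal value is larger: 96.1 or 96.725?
96.725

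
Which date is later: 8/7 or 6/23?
8/7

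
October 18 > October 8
True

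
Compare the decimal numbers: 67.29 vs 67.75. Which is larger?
67.75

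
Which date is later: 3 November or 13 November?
13 November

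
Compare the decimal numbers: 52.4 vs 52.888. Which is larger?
52.888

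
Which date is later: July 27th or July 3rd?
July 27th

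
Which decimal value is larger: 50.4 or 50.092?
50.4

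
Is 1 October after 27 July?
Yes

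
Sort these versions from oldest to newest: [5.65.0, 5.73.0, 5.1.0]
[5.1.0, 5.65.0, 5.73.0]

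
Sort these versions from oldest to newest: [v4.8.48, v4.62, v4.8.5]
[v4.8.5, v4.8.48, v4.62]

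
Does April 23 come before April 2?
No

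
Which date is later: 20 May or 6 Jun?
6 Jun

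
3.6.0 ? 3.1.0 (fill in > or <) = >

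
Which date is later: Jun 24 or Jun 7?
Jun 24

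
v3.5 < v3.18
True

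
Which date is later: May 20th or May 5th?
May 20th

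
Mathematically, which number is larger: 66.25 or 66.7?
66.7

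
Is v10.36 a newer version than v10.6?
Yes. Version numbers are compared segment by segment as integers, not as decimals: minor version 36 > 6, so v10.36 > v10.6 (even though the decimal 10.36 < 10.6).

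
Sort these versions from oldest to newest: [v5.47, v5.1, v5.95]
[v5.1, v5.47, v5.95]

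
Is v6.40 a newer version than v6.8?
Yes. Version numbers are compared segment by segment as integers, not as decimals: minor version 40 > 8, so v6.40 > v6.8 (even though the decimal 6.40 < 6.8).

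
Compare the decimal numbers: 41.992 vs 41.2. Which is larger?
41.992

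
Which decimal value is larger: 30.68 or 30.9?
30.9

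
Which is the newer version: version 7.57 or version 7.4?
version 7.57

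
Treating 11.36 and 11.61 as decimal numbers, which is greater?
11.61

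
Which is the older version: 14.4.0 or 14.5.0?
14.4.0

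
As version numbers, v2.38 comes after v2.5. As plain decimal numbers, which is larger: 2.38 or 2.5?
2.5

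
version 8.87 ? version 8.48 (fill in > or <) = >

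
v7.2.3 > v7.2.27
False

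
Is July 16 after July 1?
Yes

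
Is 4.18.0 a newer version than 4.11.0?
Yes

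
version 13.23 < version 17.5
True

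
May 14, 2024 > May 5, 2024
True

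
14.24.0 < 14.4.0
False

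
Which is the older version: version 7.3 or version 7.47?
version 7.3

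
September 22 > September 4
True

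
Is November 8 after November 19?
No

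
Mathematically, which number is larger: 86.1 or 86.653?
86.653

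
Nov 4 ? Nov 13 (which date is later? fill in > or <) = <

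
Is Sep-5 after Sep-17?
No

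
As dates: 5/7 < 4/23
False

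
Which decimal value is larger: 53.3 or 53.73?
53.73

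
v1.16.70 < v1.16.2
False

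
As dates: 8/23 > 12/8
False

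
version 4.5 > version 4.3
True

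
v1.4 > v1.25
False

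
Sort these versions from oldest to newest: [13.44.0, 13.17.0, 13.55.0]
[13.17.0, 13.44.0, 13.55.0]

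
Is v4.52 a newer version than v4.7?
Yes. Version numbers are compared segment by segment as integers, not as decimals: minor version 52 > 7, so v4.52 > v4.7 (even though the decimal 4.52 < 4.7).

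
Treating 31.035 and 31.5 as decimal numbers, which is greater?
31.5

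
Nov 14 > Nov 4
True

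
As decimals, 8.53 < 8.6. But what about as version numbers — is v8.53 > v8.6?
True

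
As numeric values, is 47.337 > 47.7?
False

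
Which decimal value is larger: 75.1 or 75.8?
75.8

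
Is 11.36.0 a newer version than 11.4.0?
Yes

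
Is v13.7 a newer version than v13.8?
No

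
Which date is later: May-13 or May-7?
May-13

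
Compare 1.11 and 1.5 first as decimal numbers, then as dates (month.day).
As decimals: 1.11 < 1.5. As dates: 1/11 is later than 1/5 (day 11 > day 5).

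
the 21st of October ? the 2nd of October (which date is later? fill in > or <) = >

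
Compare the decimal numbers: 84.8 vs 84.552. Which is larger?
84.8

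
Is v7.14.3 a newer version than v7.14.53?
No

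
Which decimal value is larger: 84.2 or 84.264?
84.264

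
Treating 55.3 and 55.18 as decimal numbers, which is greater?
55.3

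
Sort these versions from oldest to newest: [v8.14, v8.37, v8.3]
[v8.3, v8.14, v8.37]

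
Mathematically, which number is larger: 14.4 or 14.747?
14.747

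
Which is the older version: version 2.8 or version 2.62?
version 2.8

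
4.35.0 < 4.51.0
True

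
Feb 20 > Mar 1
False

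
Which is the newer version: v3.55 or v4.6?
v4.6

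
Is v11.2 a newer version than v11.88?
No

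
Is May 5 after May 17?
No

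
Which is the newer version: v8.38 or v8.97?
v8.97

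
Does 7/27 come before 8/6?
Yes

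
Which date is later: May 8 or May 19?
May 19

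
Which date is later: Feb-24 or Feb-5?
Feb-24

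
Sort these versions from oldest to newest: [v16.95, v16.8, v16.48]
[v16.8, v16.48, v16.95]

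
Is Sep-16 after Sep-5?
Yes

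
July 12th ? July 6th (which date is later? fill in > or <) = >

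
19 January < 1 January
False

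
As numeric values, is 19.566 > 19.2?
True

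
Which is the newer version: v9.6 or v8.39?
v9.6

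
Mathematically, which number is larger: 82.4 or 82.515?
82.515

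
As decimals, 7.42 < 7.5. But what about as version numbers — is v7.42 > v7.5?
True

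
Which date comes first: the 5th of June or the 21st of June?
the 5th of June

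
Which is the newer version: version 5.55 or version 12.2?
version 12.2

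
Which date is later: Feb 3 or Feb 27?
Feb 27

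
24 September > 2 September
True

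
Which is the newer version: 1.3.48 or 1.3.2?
1.3.48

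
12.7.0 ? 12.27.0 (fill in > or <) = <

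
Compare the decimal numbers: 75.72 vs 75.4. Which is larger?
75.72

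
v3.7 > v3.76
False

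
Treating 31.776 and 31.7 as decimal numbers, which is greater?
31.776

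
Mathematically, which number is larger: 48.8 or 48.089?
48.8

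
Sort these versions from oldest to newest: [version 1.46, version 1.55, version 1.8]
[version 1.8, version 1.46, version 1.55]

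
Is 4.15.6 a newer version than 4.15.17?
No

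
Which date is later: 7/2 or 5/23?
7/2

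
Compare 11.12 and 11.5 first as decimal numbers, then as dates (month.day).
As decimals: 11.12 < 11.5. As dates: 11/12 is later than 11/5 (day 12 > day 5).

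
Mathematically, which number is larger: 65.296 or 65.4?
65.4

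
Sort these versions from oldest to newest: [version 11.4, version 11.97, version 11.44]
[version 11.4, version 11.44, version 11.97]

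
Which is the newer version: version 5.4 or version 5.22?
version 5.22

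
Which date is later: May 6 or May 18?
May 18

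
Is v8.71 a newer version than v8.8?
Yes. Version numbers are compared segment by segment as integers, not as decimals: minor version 71 > 8, so v8.71 > v8.8 (even though the decimal 8.71 < 8.8).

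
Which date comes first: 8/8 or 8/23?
8/8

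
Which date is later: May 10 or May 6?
May 10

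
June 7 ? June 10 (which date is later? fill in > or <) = <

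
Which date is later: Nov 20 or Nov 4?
Nov 20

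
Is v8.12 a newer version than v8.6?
Yes. Version numbers are compared segment by segment as integers, not as decimals: minor version 12 > 6, so v8.12 > v8.6 (even though the decimal 8.12 < 8.6).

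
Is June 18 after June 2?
Yes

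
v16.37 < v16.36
False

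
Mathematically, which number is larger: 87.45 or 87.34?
87.45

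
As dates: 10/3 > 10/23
False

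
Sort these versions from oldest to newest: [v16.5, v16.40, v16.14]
[v16.5, v16.14, v16.40]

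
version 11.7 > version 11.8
False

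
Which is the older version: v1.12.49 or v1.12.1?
v1.12.1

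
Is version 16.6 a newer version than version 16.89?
No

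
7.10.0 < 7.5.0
False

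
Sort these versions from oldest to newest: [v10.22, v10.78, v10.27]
[v10.22, v10.27, v10.78]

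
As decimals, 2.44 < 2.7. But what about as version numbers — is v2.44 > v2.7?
True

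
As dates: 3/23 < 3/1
False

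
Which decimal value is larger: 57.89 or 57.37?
57.89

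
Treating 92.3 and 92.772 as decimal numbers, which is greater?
92.772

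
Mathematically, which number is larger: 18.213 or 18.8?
18.8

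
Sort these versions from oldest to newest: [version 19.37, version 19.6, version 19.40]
[version 19.6, version 19.37, version 19.40]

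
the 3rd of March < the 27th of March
True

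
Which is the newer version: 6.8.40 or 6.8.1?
6.8.40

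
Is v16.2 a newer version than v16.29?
No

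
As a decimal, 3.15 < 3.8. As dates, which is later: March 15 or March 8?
March 15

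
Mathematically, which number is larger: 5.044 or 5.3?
5.3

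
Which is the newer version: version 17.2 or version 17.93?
version 17.93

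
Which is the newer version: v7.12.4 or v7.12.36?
v7.12.36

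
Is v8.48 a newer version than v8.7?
Yes. Version numbers are compared segment by segment as integers, not as decimals: minor version 48 > 7, so v8.48 > v8.7 (even though the decimal 8.48 < 8.7).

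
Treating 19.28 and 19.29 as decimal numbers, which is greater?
19.29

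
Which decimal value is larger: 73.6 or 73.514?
73.6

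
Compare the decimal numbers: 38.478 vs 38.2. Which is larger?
38.478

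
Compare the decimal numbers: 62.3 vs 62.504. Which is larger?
62.504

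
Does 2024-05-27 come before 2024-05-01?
No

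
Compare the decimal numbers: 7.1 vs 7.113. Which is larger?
7.113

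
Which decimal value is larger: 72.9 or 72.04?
72.9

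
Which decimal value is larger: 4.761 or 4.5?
4.761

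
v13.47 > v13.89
False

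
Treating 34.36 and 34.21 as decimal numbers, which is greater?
34.36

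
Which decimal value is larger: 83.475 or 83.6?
83.6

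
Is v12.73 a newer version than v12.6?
Yes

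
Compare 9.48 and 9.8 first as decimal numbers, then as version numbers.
As decimals: 9.48 < 9.8. As versions: v9.48 > v9.8 (minor version 48 > 8).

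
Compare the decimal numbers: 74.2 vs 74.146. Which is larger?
74.2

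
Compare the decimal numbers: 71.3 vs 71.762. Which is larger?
71.762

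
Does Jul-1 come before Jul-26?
Yes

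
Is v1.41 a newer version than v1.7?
Yes. Version numbers are compared segment by segment as integers, not as decimals: minor version 41 > 7, so v1.41 > v1.7 (even though the decimal 1.41 < 1.7).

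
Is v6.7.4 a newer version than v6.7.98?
No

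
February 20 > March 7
False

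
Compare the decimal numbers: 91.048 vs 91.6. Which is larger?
91.6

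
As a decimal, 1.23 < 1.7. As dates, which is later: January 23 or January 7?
January 23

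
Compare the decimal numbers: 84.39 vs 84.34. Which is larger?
84.39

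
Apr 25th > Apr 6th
True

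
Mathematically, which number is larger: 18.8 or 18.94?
18.94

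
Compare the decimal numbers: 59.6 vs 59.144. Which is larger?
59.6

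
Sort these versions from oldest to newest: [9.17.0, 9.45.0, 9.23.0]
[9.17.0, 9.23.0, 9.45.0]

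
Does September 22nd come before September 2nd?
No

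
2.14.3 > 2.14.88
False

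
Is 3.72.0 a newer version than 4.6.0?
No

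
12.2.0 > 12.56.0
False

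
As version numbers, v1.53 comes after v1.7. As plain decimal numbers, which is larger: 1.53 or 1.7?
1.7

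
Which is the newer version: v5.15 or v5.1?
v5.15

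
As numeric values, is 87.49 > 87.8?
False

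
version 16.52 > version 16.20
True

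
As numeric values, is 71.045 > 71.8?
False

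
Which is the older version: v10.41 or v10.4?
v10.4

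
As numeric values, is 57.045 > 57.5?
False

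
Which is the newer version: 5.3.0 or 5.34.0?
5.34.0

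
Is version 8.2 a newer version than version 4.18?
Yes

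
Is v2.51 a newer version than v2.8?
Yes. Version numbers are compared segment by segment as integers, not as decimals: minor version 51 > 8, so v2.51 > v2.8 (even though the decimal 2.51 < 2.8).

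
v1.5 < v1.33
True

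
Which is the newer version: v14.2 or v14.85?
v14.85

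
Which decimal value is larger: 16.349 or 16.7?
16.7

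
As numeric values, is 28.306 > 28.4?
False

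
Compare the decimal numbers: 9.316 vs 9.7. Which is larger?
9.7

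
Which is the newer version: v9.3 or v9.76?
v9.76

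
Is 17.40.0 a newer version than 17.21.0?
Yes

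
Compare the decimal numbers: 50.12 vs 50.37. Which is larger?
50.37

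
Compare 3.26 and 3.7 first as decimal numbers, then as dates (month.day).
As decimals: 3.26 < 3.7. As dates: 3/26 is later than 3/7 (day 26 > day 7).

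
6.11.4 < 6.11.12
True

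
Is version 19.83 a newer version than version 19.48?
Yes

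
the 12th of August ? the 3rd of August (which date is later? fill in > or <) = >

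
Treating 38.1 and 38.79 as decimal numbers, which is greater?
38.79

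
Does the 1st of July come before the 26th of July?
Yes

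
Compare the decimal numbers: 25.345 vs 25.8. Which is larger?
25.8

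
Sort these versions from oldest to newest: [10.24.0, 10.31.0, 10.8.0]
[10.8.0, 10.24.0, 10.31.0]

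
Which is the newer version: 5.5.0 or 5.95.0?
5.95.0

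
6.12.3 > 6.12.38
False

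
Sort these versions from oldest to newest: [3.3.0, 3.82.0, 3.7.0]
[3.3.0, 3.7.0, 3.82.0]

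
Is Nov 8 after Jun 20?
Yes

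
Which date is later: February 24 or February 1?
February 24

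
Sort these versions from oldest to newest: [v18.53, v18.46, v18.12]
[v18.12, v18.46, v18.53]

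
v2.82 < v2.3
False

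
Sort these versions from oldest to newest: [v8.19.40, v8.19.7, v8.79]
[v8.19.7, v8.19.40, v8.79]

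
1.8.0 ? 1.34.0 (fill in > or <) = <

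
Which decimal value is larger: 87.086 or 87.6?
87.6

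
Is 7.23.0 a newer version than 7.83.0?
No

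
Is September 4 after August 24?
Yes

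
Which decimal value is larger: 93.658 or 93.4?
93.658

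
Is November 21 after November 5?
Yes. Day 21 comes after day 5 in November — this is a date comparison, not a decimal one (the decimal 11.21 would be smaller than 11.5).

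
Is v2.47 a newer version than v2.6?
Yes. Version numbers are compared segment by segment as integers, not as decimals: minor version 47 > 6, so v2.47 > v2.6 (even though the decimal 2.47 < 2.6).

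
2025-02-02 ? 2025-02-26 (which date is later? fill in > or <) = <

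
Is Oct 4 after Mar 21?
Yes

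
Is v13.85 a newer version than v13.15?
Yes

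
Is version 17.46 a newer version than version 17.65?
No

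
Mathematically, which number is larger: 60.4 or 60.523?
60.523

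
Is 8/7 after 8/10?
No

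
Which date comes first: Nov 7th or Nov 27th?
Nov 7th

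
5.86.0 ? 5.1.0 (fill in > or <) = >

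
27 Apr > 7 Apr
True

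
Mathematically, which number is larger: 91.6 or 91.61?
91.61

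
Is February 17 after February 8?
Yes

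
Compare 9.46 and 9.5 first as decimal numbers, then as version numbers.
As decimals: 9.46 < 9.5. As versions: v9.46 > v9.5 (minor version 46 > 5).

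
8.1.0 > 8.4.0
False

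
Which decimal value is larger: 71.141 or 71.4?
71.4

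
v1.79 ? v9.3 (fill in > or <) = <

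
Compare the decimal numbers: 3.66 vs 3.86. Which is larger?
3.86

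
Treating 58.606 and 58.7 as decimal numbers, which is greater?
58.7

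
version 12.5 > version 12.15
False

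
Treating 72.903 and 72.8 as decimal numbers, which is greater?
72.903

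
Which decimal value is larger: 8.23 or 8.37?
8.37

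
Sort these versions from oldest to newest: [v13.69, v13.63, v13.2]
[v13.2, v13.63, v13.69]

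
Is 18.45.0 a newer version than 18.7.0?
Yes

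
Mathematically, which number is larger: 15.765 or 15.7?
15.765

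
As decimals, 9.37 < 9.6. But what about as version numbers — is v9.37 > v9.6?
True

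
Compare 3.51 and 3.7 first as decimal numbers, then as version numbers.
As decimals: 3.51 < 3.7. As versions: v3.51 > v3.7 (minor version 51 > 7).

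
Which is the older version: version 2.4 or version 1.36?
version 1.36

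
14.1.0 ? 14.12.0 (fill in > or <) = <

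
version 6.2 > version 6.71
False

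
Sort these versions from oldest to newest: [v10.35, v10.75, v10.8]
[v10.8, v10.35, v10.75]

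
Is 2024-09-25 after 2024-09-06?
Yes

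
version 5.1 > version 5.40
False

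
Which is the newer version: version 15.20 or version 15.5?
version 15.20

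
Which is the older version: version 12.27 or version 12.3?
version 12.3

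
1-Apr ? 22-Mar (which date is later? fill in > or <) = >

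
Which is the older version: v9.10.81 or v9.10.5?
v9.10.5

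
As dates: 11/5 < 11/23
True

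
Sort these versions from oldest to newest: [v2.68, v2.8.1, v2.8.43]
[v2.8.1, v2.8.43, v2.68]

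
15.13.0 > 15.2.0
True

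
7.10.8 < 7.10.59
True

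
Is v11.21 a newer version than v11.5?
Yes. Version numbers are compared segment by segment as integers, not as decimals: minor version 21 > 5, so v11.21 > v11.5 (even though the decimal 11.21 < 11.5).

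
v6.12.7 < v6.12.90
True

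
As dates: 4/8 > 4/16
False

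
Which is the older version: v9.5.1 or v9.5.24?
v9.5.1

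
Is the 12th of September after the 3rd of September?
Yes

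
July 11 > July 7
True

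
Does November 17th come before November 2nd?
No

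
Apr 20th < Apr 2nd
False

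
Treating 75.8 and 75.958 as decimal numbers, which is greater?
75.958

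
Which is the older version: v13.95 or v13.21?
v13.21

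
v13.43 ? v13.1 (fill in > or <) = >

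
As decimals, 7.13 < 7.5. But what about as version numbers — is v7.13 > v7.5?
True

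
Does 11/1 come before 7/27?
No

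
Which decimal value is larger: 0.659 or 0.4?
0.659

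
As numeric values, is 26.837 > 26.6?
True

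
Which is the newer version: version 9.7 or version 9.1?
version 9.7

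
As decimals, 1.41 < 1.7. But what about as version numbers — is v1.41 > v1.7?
True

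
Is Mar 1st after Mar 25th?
No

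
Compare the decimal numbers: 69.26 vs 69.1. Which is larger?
69.26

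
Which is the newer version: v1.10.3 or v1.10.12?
v1.10.12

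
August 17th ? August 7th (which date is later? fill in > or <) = >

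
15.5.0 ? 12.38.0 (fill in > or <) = >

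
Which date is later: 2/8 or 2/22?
2/22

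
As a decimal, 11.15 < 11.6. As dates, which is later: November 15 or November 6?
November 15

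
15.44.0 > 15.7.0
True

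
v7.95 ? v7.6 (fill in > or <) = >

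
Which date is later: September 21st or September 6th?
September 21st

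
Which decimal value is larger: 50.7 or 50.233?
50.7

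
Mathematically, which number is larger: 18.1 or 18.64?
18.64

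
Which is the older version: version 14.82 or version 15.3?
version 14.82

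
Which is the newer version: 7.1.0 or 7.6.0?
7.6.0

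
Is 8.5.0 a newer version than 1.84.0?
Yes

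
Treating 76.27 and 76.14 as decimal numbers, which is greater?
76.27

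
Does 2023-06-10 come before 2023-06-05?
No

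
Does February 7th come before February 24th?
Yes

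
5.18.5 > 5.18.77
False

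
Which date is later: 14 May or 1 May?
14 May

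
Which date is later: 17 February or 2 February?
17 February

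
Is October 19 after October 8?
Yes. Day 19 comes after day 8 in October — this is a date comparison, not a decimal one (the decimal 10.19 would be smaller than 10.8).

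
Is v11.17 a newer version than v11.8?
Yes. Version numbers are compared segment by segment as integers, not as decimals: minor version 17 > 8, so v11.17 > v11.8 (even though the decimal 11.17 < 11.8).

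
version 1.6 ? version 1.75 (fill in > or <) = <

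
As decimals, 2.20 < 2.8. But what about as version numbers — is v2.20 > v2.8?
True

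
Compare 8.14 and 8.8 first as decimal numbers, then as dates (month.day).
As decimals: 8.14 < 8.8. As dates: 8/14 is later than 8/8 (day 14 > day 8).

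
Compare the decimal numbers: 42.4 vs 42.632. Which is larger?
42.632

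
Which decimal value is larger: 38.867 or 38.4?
38.867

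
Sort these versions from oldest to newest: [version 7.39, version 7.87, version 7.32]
[version 7.32, version 7.39, version 7.87]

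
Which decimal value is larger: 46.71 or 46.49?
46.71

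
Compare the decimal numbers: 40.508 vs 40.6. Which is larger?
40.6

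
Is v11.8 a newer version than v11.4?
Yes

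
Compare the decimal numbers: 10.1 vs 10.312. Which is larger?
10.312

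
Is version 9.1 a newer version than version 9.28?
No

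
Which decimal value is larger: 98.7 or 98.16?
98.7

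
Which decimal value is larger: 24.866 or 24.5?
24.866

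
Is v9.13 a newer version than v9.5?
Yes. Version numbers are compared segment by segment as integers, not as decimals: minor version 13 > 5, so v9.13 > v9.5 (even though the decimal 9.13 < 9.5).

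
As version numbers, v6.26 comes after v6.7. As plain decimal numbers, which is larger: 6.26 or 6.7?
6.7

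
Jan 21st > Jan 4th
True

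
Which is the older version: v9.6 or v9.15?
v9.6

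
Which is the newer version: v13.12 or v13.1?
v13.12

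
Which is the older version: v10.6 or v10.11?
v10.6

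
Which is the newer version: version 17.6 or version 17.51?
version 17.51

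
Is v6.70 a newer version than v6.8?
Yes. Version numbers are compared segment by segment as integers, not as decimals: minor version 70 > 8, so v6.70 > v6.8 (even though the decimal 6.70 < 6.8).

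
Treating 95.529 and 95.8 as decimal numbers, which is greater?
95.8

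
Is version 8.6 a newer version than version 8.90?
No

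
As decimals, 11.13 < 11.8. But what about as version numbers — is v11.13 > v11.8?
True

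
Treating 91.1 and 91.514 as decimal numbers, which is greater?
91.514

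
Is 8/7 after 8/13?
No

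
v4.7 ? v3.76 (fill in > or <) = >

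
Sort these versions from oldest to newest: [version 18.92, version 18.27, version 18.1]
[version 18.1, version 18.27, version 18.92]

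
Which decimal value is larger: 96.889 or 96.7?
96.889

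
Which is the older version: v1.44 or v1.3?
v1.3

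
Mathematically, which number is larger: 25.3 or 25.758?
25.758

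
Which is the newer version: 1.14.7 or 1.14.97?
1.14.97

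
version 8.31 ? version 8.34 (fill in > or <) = <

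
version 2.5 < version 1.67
False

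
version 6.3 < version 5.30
False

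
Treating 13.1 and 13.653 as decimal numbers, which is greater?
13.653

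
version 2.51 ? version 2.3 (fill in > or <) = >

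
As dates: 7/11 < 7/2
False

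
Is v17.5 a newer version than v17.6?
No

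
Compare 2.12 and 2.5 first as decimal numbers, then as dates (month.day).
As decimals: 2.12 < 2.5. As dates: 2/12 is later than 2/5 (day 12 > day 5).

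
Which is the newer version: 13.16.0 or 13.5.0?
13.16.0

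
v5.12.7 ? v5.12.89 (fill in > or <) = <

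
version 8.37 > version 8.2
True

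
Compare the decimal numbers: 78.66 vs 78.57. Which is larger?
78.66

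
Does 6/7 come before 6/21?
Yes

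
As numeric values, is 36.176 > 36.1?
True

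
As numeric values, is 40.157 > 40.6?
False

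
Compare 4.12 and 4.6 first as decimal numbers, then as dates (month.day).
As decimals: 4.12 < 4.6. As dates: 4/12 is later than 4/6 (day 12 > day 6).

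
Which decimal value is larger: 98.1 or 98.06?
98.1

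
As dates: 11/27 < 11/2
False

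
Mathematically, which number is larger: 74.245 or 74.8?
74.8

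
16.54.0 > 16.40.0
True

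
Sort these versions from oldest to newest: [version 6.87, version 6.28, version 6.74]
[version 6.28, version 6.74, version 6.87]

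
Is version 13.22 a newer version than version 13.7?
Yes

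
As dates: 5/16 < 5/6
False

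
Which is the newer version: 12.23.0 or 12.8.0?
12.23.0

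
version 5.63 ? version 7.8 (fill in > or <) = <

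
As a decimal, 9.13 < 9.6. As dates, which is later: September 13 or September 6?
September 13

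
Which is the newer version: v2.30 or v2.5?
v2.30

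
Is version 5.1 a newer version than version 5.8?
No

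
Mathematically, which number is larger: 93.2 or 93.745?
93.745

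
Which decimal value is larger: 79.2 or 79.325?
79.325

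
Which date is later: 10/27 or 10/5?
10/27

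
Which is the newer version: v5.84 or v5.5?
v5.84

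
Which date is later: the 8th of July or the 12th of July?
the 12th of July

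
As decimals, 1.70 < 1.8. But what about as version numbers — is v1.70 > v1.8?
True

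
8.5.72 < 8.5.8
False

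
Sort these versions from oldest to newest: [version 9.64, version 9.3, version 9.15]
[version 9.3, version 9.15, version 9.64]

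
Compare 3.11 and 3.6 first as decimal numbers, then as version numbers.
As decimals: 3.11 < 3.6. As versions: v3.11 > v3.6 (minor version 11 > 6).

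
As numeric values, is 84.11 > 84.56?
False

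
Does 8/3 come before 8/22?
Yes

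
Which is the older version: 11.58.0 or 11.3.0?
11.3.0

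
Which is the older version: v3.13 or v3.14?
v3.13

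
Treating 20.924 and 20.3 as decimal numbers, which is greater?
20.924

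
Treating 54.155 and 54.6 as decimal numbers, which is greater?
54.6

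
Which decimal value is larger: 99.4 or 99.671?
99.671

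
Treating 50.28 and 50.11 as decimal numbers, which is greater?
50.28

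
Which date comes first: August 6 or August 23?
August 6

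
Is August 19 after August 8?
Yes. Day 19 comes after day 8 in August — this is a date comparison, not a decimal one (the decimal 8.19 would be smaller than 8.8).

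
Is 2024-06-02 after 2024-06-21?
No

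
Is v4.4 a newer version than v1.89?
Yes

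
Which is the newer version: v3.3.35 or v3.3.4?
v3.3.35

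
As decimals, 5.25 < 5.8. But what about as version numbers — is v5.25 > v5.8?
True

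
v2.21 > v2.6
True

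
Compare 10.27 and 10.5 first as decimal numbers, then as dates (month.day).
As decimals: 10.27 < 10.5. As dates: 10/27 is later than 10/5 (day 27 > day 5).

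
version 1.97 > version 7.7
False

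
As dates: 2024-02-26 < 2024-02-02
False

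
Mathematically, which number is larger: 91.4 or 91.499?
91.499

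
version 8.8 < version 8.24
True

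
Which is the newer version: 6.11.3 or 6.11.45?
6.11.45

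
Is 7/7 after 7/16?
No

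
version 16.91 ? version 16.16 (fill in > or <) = >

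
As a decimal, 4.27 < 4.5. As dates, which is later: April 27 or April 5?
April 27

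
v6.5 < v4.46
False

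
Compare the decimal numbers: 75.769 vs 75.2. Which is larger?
75.769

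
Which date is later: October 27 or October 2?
October 27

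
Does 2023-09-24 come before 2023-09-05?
No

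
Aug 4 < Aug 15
True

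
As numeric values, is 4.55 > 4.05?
True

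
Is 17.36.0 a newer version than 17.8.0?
Yes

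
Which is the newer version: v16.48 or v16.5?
v16.48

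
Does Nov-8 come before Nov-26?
Yes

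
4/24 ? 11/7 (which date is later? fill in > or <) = <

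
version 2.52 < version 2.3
False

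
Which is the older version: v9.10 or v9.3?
v9.3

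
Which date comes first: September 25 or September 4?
September 4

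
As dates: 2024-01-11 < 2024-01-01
False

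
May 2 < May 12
True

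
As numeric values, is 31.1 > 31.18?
False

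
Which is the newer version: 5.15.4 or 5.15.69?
5.15.69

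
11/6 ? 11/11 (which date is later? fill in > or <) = <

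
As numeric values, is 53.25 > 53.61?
False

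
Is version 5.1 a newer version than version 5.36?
No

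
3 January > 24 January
False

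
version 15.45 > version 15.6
True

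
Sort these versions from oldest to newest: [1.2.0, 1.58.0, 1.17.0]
[1.2.0, 1.17.0, 1.58.0]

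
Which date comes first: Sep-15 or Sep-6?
Sep-6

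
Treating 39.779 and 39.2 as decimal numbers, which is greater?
39.779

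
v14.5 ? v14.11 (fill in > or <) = <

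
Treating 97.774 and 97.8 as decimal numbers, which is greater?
97.8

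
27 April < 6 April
False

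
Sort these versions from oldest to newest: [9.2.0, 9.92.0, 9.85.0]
[9.2.0, 9.85.0, 9.92.0]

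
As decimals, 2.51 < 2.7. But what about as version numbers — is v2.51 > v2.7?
True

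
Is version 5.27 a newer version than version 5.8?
Yes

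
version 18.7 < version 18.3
False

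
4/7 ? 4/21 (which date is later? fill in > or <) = <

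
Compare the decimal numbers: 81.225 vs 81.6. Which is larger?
81.6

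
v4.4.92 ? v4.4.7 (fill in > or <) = >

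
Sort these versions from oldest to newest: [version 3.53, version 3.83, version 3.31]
[version 3.31, version 3.53, version 3.83]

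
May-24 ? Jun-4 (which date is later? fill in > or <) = <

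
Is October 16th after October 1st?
Yes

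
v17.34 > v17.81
False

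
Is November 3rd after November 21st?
No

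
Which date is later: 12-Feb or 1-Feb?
12-Feb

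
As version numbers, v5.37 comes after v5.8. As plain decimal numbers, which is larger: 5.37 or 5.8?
5.8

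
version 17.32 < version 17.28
False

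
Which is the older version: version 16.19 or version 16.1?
version 16.1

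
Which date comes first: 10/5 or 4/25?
4/25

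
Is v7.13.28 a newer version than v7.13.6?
Yes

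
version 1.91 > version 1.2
True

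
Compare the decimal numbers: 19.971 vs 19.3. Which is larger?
19.971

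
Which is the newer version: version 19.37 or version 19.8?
version 19.37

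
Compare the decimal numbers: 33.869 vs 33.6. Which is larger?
33.869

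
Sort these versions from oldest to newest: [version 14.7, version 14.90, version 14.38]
[version 14.7, version 14.38, version 14.90]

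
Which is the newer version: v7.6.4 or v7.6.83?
v7.6.83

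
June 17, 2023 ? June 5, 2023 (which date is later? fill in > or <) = >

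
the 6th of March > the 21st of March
False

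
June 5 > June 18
False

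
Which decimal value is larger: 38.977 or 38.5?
38.977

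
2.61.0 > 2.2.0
True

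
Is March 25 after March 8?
Yes. Day 25 comes after day 8 in March — this is a date comparison, not a decimal one (the decimal 3.25 would be smaller than 3.8).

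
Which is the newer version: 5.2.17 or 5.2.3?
5.2.17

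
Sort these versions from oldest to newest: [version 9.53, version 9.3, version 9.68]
[version 9.3, version 9.53, version 9.68]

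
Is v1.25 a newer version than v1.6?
Yes. Version numbers are compared segment by segment as integers, not as decimals: minor version 25 > 6, so v1.25 > v1.6 (even though the decimal 1.25 < 1.6).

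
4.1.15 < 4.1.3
False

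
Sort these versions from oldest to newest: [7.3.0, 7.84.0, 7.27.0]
[7.3.0, 7.27.0, 7.84.0]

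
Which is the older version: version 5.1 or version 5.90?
version 5.1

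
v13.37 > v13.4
True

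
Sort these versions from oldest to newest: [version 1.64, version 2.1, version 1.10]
[version 1.10, version 1.64, version 2.1]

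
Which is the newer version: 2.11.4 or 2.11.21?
2.11.21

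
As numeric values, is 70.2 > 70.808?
False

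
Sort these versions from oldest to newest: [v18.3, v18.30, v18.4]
[v18.3, v18.4, v18.30]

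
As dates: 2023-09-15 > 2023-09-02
True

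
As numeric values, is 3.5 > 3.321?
True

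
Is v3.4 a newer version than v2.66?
Yes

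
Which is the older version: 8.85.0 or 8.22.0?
8.22.0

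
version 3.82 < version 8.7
True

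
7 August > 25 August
False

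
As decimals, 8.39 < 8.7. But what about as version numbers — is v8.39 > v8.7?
True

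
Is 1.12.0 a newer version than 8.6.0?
No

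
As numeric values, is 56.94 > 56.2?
True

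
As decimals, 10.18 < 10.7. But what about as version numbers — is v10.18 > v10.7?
True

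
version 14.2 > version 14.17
False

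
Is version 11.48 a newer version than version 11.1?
Yes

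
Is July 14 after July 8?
Yes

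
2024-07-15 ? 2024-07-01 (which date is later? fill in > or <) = >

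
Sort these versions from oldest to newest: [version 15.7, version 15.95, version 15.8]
[version 15.7, version 15.8, version 15.95]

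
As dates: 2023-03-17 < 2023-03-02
False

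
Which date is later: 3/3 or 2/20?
3/3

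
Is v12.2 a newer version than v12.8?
No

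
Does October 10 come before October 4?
No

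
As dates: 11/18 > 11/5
True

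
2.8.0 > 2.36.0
False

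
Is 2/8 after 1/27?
Yes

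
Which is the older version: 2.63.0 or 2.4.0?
2.4.0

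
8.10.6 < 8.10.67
True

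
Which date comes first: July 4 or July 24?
July 4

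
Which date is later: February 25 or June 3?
June 3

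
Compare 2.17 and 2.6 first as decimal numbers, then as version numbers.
As decimals: 2.17 < 2.6. As versions: v2.17 > v2.6 (minor version 17 > 6).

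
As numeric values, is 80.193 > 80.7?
False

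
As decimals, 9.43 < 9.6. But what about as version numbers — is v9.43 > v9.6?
True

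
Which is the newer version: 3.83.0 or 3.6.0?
3.83.0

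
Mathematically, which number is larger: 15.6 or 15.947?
15.947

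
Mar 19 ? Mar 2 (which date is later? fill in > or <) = >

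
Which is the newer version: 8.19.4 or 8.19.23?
8.19.23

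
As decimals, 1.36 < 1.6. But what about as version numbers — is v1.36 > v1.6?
True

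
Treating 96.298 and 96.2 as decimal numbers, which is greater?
96.298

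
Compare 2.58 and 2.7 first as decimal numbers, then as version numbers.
As decimals: 2.58 < 2.7. As versions: v2.58 > v2.7 (minor version 58 > 7).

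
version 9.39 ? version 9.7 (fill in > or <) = >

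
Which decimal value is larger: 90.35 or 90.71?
90.71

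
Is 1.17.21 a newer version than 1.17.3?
Yes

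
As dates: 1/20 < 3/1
True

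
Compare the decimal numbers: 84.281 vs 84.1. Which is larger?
84.281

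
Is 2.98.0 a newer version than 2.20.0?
Yes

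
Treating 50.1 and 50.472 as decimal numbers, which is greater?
50.472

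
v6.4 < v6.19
True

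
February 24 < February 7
False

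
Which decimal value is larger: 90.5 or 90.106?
90.5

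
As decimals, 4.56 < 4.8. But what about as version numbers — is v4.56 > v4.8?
True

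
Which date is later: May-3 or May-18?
May-18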